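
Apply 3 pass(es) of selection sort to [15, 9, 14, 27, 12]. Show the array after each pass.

Pass 1: Select minimum 9 at index 1, swap -> [9, 15, 14, 27, 12]
Pass 2: Select minimum 12 at index 4, swap -> [9, 12, 14, 27, 15]
Pass 3: Select minimum 14 at index 2, swap -> [9, 12, 14, 27, 15]


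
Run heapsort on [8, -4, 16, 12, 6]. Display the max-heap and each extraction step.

Build heap: [16, 12, 8, -4, 6]
Extract 16: [12, 6, 8, -4, 16]
Extract 12: [8, 6, -4, 12, 16]
Extract 8: [6, -4, 8, 12, 16]
Extract 6: [-4, 6, 8, 12, 16]


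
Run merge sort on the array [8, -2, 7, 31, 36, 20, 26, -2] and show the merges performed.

Divide and conquer:
  Merge [8] + [-2] -> [-2, 8]
  Merge [7] + [31] -> [7, 31]
  Merge [-2, 8] + [7, 31] -> [-2, 7, 8, 31]
  Merge [36] + [20] -> [20, 36]
  Merge [26] + [-2] -> [-2, 26]
  Merge [20, 36] + [-2, 26] -> [-2, 20, 26, 36]
  Merge [-2, 7, 8, 31] + [-2, 20, 26, 36] -> [-2, -2, 7, 8, 20, 26, 31, 36]


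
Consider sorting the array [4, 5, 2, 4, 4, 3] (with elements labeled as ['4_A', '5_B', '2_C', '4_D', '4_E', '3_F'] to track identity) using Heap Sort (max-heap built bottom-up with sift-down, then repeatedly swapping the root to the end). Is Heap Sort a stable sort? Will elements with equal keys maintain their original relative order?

Trace Heap Sort on the labeled array (the key is the number; the letter only tracks identity):
  Build max-heap: [5_B, 4_A, 3_F, 4_D, 4_E, 2_C]
  Swap root 5_B to index 5, re-heapify first 5 -> [4_A, 4_D, 3_F, 2_C, 4_E, 5_B]
  Swap root 4_A to index 4, re-heapify first 4 -> [4_E, 4_D, 3_F, 2_C, 4_A, 5_B]
  Swap root 4_E to index 3, re-heapify first 3 -> [4_D, 2_C, 3_F, 4_E, 4_A, 5_B]
  Swap root 4_D to index 2, re-heapify first 2 -> [3_F, 2_C, 4_D, 4_E, 4_A, 5_B]
  Swap root 3_F to index 1, re-heapify first 1 -> [2_C, 3_F, 4_D, 4_E, 4_A, 5_B]
Final order: [2_C, 3_F, 4_D, 4_E, 4_A, 5_B]
Equal keys:
  value 4: originally 4_A, 4_D, 4_E; after sorting 4_D, 4_E, 4_A -> order changed
Equal keys were reordered, so Heap Sort is not stable: heap construction and root-to-end swaps move elements without regard to the original order of equal keys. (One such input is enough; an unstable sort may happen to preserve order on other inputs, but it gives no guarantee.)
Answer: Not stable


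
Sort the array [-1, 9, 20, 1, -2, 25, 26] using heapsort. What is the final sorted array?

Build heap: [26, 9, 25, 1, -2, -1, 20]
Extract 26: [25, 9, 20, 1, -2, -1, 26]
Extract 25: [20, 9, -1, 1, -2, 25, 26]
Extract 20: [9, 1, -1, -2, 20, 25, 26]
Extract 9: [1, -2, -1, 9, 20, 25, 26]
Extract 1: [-1, -2, 1, 9, 20, 25, 26]
Extract -1: [-2, -1, 1, 9, 20, 25, 26]


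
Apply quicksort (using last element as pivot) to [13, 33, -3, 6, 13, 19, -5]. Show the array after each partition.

Partition 1: pivot=-5 at index 0 -> [-5, 33, -3, 6, 13, 19, 13]
Partition 2: pivot=13 at index 4 -> [-5, -3, 6, 13, 13, 19, 33]
Partition 3: pivot=13 at index 3 -> [-5, -3, 6, 13, 13, 19, 33]
Partition 4: pivot=6 at index 2 -> [-5, -3, 6, 13, 13, 19, 33]
Partition 5: pivot=33 at index 6 -> [-5, -3, 6, 13, 13, 19, 33]


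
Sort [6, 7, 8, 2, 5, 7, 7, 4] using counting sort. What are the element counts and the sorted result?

Count array: [0, 0, 1, 0, 1, 1, 1, 3, 1]
(count[i] = number of elements equal to i)
Cumulative count: [0, 0, 1, 1, 2, 3, 4, 7, 8]
Sorted: [2, 4, 5, 6, 7, 7, 7, 8]


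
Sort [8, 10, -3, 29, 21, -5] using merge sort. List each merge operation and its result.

Divide and conquer:
  Merge [10] + [-3] -> [-3, 10]
  Merge [8] + [-3, 10] -> [-3, 8, 10]
  Merge [21] + [-5] -> [-5, 21]
  Merge [29] + [-5, 21] -> [-5, 21, 29]
  Merge [-3, 8, 10] + [-5, 21, 29] -> [-5, -3, 8, 10, 21, 29]


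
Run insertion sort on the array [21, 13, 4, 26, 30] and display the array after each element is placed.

First element 21 is already 'sorted'
Insert 13: shifted 1 elements -> [13, 21, 4, 26, 30]
Insert 4: shifted 2 elements -> [4, 13, 21, 26, 30]
Insert 26: shifted 0 elements -> [4, 13, 21, 26, 30]
Insert 30: shifted 0 elements -> [4, 13, 21, 26, 30]


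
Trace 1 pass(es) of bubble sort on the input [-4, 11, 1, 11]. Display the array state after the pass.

After pass 1: [-4, 1, 11, 11] (1 swaps)
Total swaps: 1


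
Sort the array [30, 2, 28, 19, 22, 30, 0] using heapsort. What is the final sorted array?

Build heap: [30, 22, 30, 19, 2, 28, 0]
Extract 30: [30, 22, 28, 19, 2, 0, 30]
Extract 30: [28, 22, 0, 19, 2, 30, 30]
Extract 28: [22, 19, 0, 2, 28, 30, 30]
Extract 22: [19, 2, 0, 22, 28, 30, 30]
Extract 19: [2, 0, 19, 22, 28, 30, 30]
Extract 2: [0, 2, 19, 22, 28, 30, 30]


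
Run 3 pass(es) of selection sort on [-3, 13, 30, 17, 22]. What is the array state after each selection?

Pass 1: Select minimum -3 at index 0, swap -> [-3, 13, 30, 17, 22]
Pass 2: Select minimum 13 at index 1, swap -> [-3, 13, 30, 17, 22]
Pass 3: Select minimum 17 at index 3, swap -> [-3, 13, 17, 30, 22]


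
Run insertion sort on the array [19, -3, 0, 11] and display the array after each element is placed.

First element 19 is already 'sorted'
Insert -3: shifted 1 elements -> [-3, 19, 0, 11]
Insert 0: shifted 1 elements -> [-3, 0, 19, 11]
Insert 11: shifted 1 elements -> [-3, 0, 11, 19]


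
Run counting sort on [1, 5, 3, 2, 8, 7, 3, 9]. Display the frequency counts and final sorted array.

Count array: [0, 1, 1, 2, 0, 1, 0, 1, 1, 1]
(count[i] = number of elements equal to i)
Cumulative count: [0, 1, 2, 4, 4, 5, 5, 6, 7, 8]
Sorted: [1, 2, 3, 3, 5, 7, 8, 9]


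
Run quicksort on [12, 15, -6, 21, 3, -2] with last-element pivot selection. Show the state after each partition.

Partition 1: pivot=-2 at index 1 -> [-6, -2, 12, 21, 3, 15]
Partition 2: pivot=15 at index 4 -> [-6, -2, 12, 3, 15, 21]
Partition 3: pivot=3 at index 2 -> [-6, -2, 3, 12, 15, 21]


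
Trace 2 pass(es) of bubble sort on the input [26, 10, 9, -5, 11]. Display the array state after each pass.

After pass 1: [10, 9, -5, 11, 26] (4 swaps)
After pass 2: [9, -5, 10, 11, 26] (2 swaps)
Total swaps: 6


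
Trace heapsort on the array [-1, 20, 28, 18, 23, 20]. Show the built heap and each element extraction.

Build heap: [28, 23, 20, 18, 20, -1]
Extract 28: [23, 20, 20, 18, -1, 28]
Extract 23: [20, 18, 20, -1, 23, 28]
Extract 20: [20, 18, -1, 20, 23, 28]
Extract 20: [18, -1, 20, 20, 23, 28]
Extract 18: [-1, 18, 20, 20, 23, 28]


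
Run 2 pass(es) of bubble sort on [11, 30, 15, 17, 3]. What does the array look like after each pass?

After pass 1: [11, 15, 17, 3, 30] (3 swaps)
After pass 2: [11, 15, 3, 17, 30] (1 swaps)
Total swaps: 4


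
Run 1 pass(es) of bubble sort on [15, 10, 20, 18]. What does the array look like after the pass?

After pass 1: [10, 15, 18, 20] (2 swaps)
Total swaps: 2


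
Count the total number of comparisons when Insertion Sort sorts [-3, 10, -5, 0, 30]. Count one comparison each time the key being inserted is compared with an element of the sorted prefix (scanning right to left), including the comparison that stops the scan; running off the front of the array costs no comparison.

Insert 10: -3 <= 10 (stop) = 1 comparison(s) -> [-3, 10, -5, 0, 30]
Insert -5: 10 > -5 (shift), -3 > -5 (shift), reached front = 2 comparison(s) -> [-5, -3, 10, 0, 30]
Insert 0: 10 > 0 (shift), -3 <= 0 (stop) = 2 comparison(s) -> [-5, -3, 0, 10, 30]
Insert 30: 10 <= 30 (stop) = 1 comparison(s) -> [-5, -3, 0, 10, 30]
Total comparisons: 1 + 2 + 2 + 1 = 6


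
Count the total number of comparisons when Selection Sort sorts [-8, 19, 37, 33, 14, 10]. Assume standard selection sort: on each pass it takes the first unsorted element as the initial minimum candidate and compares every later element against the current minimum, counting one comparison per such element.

Pass 1: scan indices 1..5 for the minimum = 5 comparison(s); min is -8, place at index 0 -> [-8, 19, 37, 33, 14, 10]
Pass 2: scan indices 2..5 for the minimum = 4 comparison(s); min is 10, place at index 1 -> [-8, 10, 37, 33, 14, 19]
Pass 3: scan indices 3..5 for the minimum = 3 comparison(s); min is 14, place at index 2 -> [-8, 10, 14, 33, 37, 19]
Pass 4: scan indices 4..5 for the minimum = 2 comparison(s); min is 19, place at index 3 -> [-8, 10, 14, 19, 37, 33]
Pass 5: scan indices 5..5 for the minimum = 1 comparison(s); min is 33, place at index 4 -> [-8, 10, 14, 19, 33, 37]
Selection sort always scans the whole unsorted suffix, so the count is (n-1) + (n-2) + ... + 1 = n(n-1)/2 = 6*5/2 = 15 regardless of the input order.
Total comparisons: 5 + 4 + 3 + 2 + 1 = 15


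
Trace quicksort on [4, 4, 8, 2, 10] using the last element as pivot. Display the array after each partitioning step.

Partition 1: pivot=10 at index 4 -> [4, 4, 8, 2, 10]
Partition 2: pivot=2 at index 0 -> [2, 4, 8, 4, 10]
Partition 3: pivot=4 at index 2 -> [2, 4, 4, 8, 10]


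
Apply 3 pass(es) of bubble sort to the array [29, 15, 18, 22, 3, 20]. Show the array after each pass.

After pass 1: [15, 18, 22, 3, 20, 29] (5 swaps)
After pass 2: [15, 18, 3, 20, 22, 29] (2 swaps)
After pass 3: [15, 3, 18, 20, 22, 29] (1 swaps)
Total swaps: 8


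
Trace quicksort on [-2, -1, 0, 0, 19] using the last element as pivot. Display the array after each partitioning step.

Partition 1: pivot=19 at index 4 -> [-2, -1, 0, 0, 19]
Partition 2: pivot=0 at index 3 -> [-2, -1, 0, 0, 19]
Partition 3: pivot=0 at index 2 -> [-2, -1, 0, 0, 19]
Partition 4: pivot=-1 at index 1 -> [-2, -1, 0, 0, 19]


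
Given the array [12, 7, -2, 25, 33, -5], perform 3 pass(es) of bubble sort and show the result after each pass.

After pass 1: [7, -2, 12, 25, -5, 33] (3 swaps)
After pass 2: [-2, 7, 12, -5, 25, 33] (2 swaps)
After pass 3: [-2, 7, -5, 12, 25, 33] (1 swaps)
Total swaps: 6


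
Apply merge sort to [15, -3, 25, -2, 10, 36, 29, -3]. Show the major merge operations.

Divide and conquer:
  Merge [15] + [-3] -> [-3, 15]
  Merge [25] + [-2] -> [-2, 25]
  Merge [-3, 15] + [-2, 25] -> [-3, -2, 15, 25]
  Merge [10] + [36] -> [10, 36]
  Merge [29] + [-3] -> [-3, 29]
  Merge [10, 36] + [-3, 29] -> [-3, 10, 29, 36]
  Merge [-3, -2, 15, 25] + [-3, 10, 29, 36] -> [-3, -3, -2, 10, 15, 25, 29, 36]


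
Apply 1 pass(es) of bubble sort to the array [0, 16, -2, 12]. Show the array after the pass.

After pass 1: [0, -2, 12, 16] (2 swaps)
Total swaps: 2


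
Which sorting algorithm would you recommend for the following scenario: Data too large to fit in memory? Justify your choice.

Best choice: External merge sort
Reason: Minimizes disk I/O by sequential reads/writes


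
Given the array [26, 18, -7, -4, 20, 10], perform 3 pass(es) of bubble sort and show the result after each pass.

After pass 1: [18, -7, -4, 20, 10, 26] (5 swaps)
After pass 2: [-7, -4, 18, 10, 20, 26] (3 swaps)
After pass 3: [-7, -4, 10, 18, 20, 26] (1 swaps)
Total swaps: 9


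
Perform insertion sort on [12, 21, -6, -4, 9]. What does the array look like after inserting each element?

First element 12 is already 'sorted'
Insert 21: shifted 0 elements -> [12, 21, -6, -4, 9]
Insert -6: shifted 2 elements -> [-6, 12, 21, -4, 9]
Insert -4: shifted 2 elements -> [-6, -4, 12, 21, 9]
Insert 9: shifted 2 elements -> [-6, -4, 9, 12, 21]


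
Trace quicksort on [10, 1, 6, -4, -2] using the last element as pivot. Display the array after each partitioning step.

Partition 1: pivot=-2 at index 1 -> [-4, -2, 6, 10, 1]
Partition 2: pivot=1 at index 2 -> [-4, -2, 1, 10, 6]
Partition 3: pivot=6 at index 3 -> [-4, -2, 1, 6, 10]


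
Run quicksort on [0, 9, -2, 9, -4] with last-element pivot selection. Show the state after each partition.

Partition 1: pivot=-4 at index 0 -> [-4, 9, -2, 9, 0]
Partition 2: pivot=0 at index 2 -> [-4, -2, 0, 9, 9]
Partition 3: pivot=9 at index 4 -> [-4, -2, 0, 9, 9]


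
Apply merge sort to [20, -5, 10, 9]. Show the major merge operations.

Divide and conquer:
  Merge [20] + [-5] -> [-5, 20]
  Merge [10] + [9] -> [9, 10]
  Merge [-5, 20] + [9, 10] -> [-5, 9, 10, 20]


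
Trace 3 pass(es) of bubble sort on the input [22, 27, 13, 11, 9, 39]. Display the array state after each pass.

After pass 1: [22, 13, 11, 9, 27, 39] (3 swaps)
After pass 2: [13, 11, 9, 22, 27, 39] (3 swaps)
After pass 3: [11, 9, 13, 22, 27, 39] (2 swaps)
Total swaps: 8


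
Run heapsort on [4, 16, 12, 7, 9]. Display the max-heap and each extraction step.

Build heap: [16, 9, 12, 7, 4]
Extract 16: [12, 9, 4, 7, 16]
Extract 12: [9, 7, 4, 12, 16]
Extract 9: [7, 4, 9, 12, 16]
Extract 7: [4, 7, 9, 12, 16]


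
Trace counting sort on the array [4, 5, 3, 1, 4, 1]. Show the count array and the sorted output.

Count array: [0, 2, 0, 1, 2, 1]
(count[i] = number of elements equal to i)
Cumulative count: [0, 2, 2, 3, 5, 6]
Sorted: [1, 1, 3, 4, 4, 5]


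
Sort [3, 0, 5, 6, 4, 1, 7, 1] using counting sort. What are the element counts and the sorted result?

Count array: [1, 2, 0, 1, 1, 1, 1, 1]
(count[i] = number of elements equal to i)
Cumulative count: [1, 3, 3, 4, 5, 6, 7, 8]
Sorted: [0, 1, 1, 3, 4, 5, 6, 7]


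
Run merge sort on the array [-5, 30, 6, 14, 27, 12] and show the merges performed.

Divide and conquer:
  Merge [30] + [6] -> [6, 30]
  Merge [-5] + [6, 30] -> [-5, 6, 30]
  Merge [27] + [12] -> [12, 27]
  Merge [14] + [12, 27] -> [12, 14, 27]
  Merge [-5, 6, 30] + [12, 14, 27] -> [-5, 6, 12, 14, 27, 30]


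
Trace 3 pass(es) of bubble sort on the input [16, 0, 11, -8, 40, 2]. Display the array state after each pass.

After pass 1: [0, 11, -8, 16, 2, 40] (4 swaps)
After pass 2: [0, -8, 11, 2, 16, 40] (2 swaps)
After pass 3: [-8, 0, 2, 11, 16, 40] (2 swaps)
Total swaps: 8


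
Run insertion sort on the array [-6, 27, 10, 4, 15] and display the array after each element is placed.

First element -6 is already 'sorted'
Insert 27: shifted 0 elements -> [-6, 27, 10, 4, 15]
Insert 10: shifted 1 elements -> [-6, 10, 27, 4, 15]
Insert 4: shifted 2 elements -> [-6, 4, 10, 27, 15]
Insert 15: shifted 1 elements -> [-6, 4, 10, 15, 27]


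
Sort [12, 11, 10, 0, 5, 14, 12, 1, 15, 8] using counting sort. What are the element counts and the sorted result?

Count array: [1, 1, 0, 0, 0, 1, 0, 0, 1, 0, 1, 1, 2, 0, 1, 1]
(count[i] = number of elements equal to i)
Cumulative count: [1, 2, 2, 2, 2, 3, 3, 3, 4, 4, 5, 6, 8, 8, 9, 10]
Sorted: [0, 1, 5, 8, 10, 11, 12, 12, 14, 15]


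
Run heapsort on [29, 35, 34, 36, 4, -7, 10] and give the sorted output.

Build heap: [36, 35, 34, 29, 4, -7, 10]
Extract 36: [35, 29, 34, 10, 4, -7, 36]
Extract 35: [34, 29, -7, 10, 4, 35, 36]
Extract 34: [29, 10, -7, 4, 34, 35, 36]
Extract 29: [10, 4, -7, 29, 34, 35, 36]
Extract 10: [4, -7, 10, 29, 34, 35, 36]
Extract 4: [-7, 4, 10, 29, 34, 35, 36]


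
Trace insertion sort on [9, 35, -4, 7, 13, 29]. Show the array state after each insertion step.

First element 9 is already 'sorted'
Insert 35: shifted 0 elements -> [9, 35, -4, 7, 13, 29]
Insert -4: shifted 2 elements -> [-4, 9, 35, 7, 13, 29]
Insert 7: shifted 2 elements -> [-4, 7, 9, 35, 13, 29]
Insert 13: shifted 1 elements -> [-4, 7, 9, 13, 35, 29]
Insert 29: shifted 1 elements -> [-4, 7, 9, 13, 29, 35]


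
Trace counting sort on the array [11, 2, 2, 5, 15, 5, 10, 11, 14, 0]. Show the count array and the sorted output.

Count array: [1, 0, 2, 0, 0, 2, 0, 0, 0, 0, 1, 2, 0, 0, 1, 1]
(count[i] = number of elements equal to i)
Cumulative count: [1, 1, 3, 3, 3, 5, 5, 5, 5, 5, 6, 8, 8, 8, 9, 10]
Sorted: [0, 2, 2, 5, 5, 10, 11, 11, 14, 15]


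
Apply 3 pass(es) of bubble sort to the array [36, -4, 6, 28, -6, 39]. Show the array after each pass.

After pass 1: [-4, 6, 28, -6, 36, 39] (4 swaps)
After pass 2: [-4, 6, -6, 28, 36, 39] (1 swaps)
After pass 3: [-4, -6, 6, 28, 36, 39] (1 swaps)
Total swaps: 6


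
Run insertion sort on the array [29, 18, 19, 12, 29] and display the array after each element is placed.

First element 29 is already 'sorted'
Insert 18: shifted 1 elements -> [18, 29, 19, 12, 29]
Insert 19: shifted 1 elements -> [18, 19, 29, 12, 29]
Insert 12: shifted 3 elements -> [12, 18, 19, 29, 29]
Insert 29: shifted 0 elements -> [12, 18, 19, 29, 29]


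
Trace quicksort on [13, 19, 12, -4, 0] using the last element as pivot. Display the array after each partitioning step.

Partition 1: pivot=0 at index 1 -> [-4, 0, 12, 13, 19]
Partition 2: pivot=19 at index 4 -> [-4, 0, 12, 13, 19]
Partition 3: pivot=13 at index 3 -> [-4, 0, 12, 13, 19]


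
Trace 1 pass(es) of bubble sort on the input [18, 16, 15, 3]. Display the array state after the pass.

After pass 1: [16, 15, 3, 18] (3 swaps)
Total swaps: 3


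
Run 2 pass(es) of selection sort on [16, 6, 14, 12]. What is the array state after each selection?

Pass 1: Select minimum 6 at index 1, swap -> [6, 16, 14, 12]
Pass 2: Select minimum 12 at index 3, swap -> [6, 12, 14, 16]


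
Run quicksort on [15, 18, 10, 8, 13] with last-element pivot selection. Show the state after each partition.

Partition 1: pivot=13 at index 2 -> [10, 8, 13, 18, 15]
Partition 2: pivot=8 at index 0 -> [8, 10, 13, 18, 15]
Partition 3: pivot=15 at index 3 -> [8, 10, 13, 15, 18]


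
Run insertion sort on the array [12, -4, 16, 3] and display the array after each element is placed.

First element 12 is already 'sorted'
Insert -4: shifted 1 elements -> [-4, 12, 16, 3]
Insert 16: shifted 0 elements -> [-4, 12, 16, 3]
Insert 3: shifted 2 elements -> [-4, 3, 12, 16]


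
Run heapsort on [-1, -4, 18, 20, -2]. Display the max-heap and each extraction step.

Build heap: [20, -1, 18, -4, -2]
Extract 20: [18, -1, -2, -4, 20]
Extract 18: [-1, -4, -2, 18, 20]
Extract -1: [-2, -4, -1, 18, 20]
Extract -2: [-4, -2, -1, 18, 20]


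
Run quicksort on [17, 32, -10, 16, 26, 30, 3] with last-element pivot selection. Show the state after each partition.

Partition 1: pivot=3 at index 1 -> [-10, 3, 17, 16, 26, 30, 32]
Partition 2: pivot=32 at index 6 -> [-10, 3, 17, 16, 26, 30, 32]
Partition 3: pivot=30 at index 5 -> [-10, 3, 17, 16, 26, 30, 32]
Partition 4: pivot=26 at index 4 -> [-10, 3, 17, 16, 26, 30, 32]
Partition 5: pivot=16 at index 2 -> [-10, 3, 16, 17, 26, 30, 32]


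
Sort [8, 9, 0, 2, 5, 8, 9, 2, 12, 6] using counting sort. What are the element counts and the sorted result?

Count array: [1, 0, 2, 0, 0, 1, 1, 0, 2, 2, 0, 0, 1]
(count[i] = number of elements equal to i)
Cumulative count: [1, 1, 3, 3, 3, 4, 5, 5, 7, 9, 9, 9, 10]
Sorted: [0, 2, 2, 5, 6, 8, 8, 9, 9, 12]


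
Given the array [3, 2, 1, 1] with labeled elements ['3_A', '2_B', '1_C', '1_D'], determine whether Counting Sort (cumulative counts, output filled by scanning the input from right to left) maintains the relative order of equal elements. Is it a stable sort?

Trace Counting Sort on the labeled array (the key is the number; the letter only tracks identity):
  Counts for values 0..3: [0, 2, 1, 1]
  Cumulative counts: [0, 2, 3, 4]
  Scan right to left: place 1_D at output index 1
  Scan right to left: place 1_C at output index 0
  Scan right to left: place 2_B at output index 2
  Scan right to left: place 3_A at output index 3
  Output: [1_C, 1_D, 2_B, 3_A]
Equal keys:
  value 1: originally 1_C, 1_D; after sorting 1_C, 1_D -> order preserved
All equal keys kept their original relative order. Counting Sort is stable: scanning the input right to left with decreasing cumulative counts places later duplicates at later output positions.
Answer: Stable


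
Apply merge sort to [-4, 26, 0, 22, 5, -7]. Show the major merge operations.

Divide and conquer:
  Merge [26] + [0] -> [0, 26]
  Merge [-4] + [0, 26] -> [-4, 0, 26]
  Merge [5] + [-7] -> [-7, 5]
  Merge [22] + [-7, 5] -> [-7, 5, 22]
  Merge [-4, 0, 26] + [-7, 5, 22] -> [-7, -4, 0, 5, 22, 26]


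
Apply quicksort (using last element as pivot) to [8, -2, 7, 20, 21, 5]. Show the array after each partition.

Partition 1: pivot=5 at index 1 -> [-2, 5, 7, 20, 21, 8]
Partition 2: pivot=8 at index 3 -> [-2, 5, 7, 8, 21, 20]
Partition 3: pivot=20 at index 4 -> [-2, 5, 7, 8, 20, 21]


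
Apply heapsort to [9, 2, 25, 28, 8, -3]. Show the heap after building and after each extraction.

Build heap: [28, 9, 25, 2, 8, -3]
Extract 28: [25, 9, -3, 2, 8, 28]
Extract 25: [9, 8, -3, 2, 25, 28]
Extract 9: [8, 2, -3, 9, 25, 28]
Extract 8: [2, -3, 8, 9, 25, 28]
Extract 2: [-3, 2, 8, 9, 25, 28]


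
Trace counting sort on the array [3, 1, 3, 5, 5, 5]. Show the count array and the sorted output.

Count array: [0, 1, 0, 2, 0, 3]
(count[i] = number of elements equal to i)
Cumulative count: [0, 1, 1, 3, 3, 6]
Sorted: [1, 3, 3, 5, 5, 5]


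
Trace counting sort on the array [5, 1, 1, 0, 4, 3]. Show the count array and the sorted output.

Count array: [1, 2, 0, 1, 1, 1]
(count[i] = number of elements equal to i)
Cumulative count: [1, 3, 3, 4, 5, 6]
Sorted: [0, 1, 1, 3, 4, 5]


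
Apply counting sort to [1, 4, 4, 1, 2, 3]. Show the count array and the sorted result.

Count array: [0, 2, 1, 1, 2]
(count[i] = number of elements equal to i)
Cumulative count: [0, 2, 3, 4, 6]
Sorted: [1, 1, 2, 3, 4, 4]


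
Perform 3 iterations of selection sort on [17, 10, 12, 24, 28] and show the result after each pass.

Pass 1: Select minimum 10 at index 1, swap -> [10, 17, 12, 24, 28]
Pass 2: Select minimum 12 at index 2, swap -> [10, 12, 17, 24, 28]
Pass 3: Select minimum 17 at index 2, swap -> [10, 12, 17, 24, 28]


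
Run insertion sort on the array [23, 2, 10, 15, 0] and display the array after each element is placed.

First element 23 is already 'sorted'
Insert 2: shifted 1 elements -> [2, 23, 10, 15, 0]
Insert 10: shifted 1 elements -> [2, 10, 23, 15, 0]
Insert 15: shifted 1 elements -> [2, 10, 15, 23, 0]
Insert 0: shifted 4 elements -> [0, 2, 10, 15, 23]


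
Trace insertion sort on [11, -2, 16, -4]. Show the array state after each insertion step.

First element 11 is already 'sorted'
Insert -2: shifted 1 elements -> [-2, 11, 16, -4]
Insert 16: shifted 0 elements -> [-2, 11, 16, -4]
Insert -4: shifted 3 elements -> [-4, -2, 11, 16]


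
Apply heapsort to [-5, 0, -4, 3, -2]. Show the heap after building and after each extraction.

Build heap: [3, 0, -4, -5, -2]
Extract 3: [0, -2, -4, -5, 3]
Extract 0: [-2, -5, -4, 0, 3]
Extract -2: [-4, -5, -2, 0, 3]
Extract -4: [-5, -4, -2, 0, 3]


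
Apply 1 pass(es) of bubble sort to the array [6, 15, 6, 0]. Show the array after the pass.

After pass 1: [6, 6, 0, 15] (2 swaps)
Total swaps: 2


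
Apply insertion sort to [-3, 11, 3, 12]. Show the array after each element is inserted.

First element -3 is already 'sorted'
Insert 11: shifted 0 elements -> [-3, 11, 3, 12]
Insert 3: shifted 1 elements -> [-3, 3, 11, 12]
Insert 12: shifted 0 elements -> [-3, 3, 11, 12]


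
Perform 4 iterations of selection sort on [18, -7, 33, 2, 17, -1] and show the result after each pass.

Pass 1: Select minimum -7 at index 1, swap -> [-7, 18, 33, 2, 17, -1]
Pass 2: Select minimum -1 at index 5, swap -> [-7, -1, 33, 2, 17, 18]
Pass 3: Select minimum 2 at index 3, swap -> [-7, -1, 2, 33, 17, 18]
Pass 4: Select minimum 17 at index 4, swap -> [-7, -1, 2, 17, 33, 18]


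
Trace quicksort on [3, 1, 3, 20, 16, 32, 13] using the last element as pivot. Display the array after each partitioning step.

Partition 1: pivot=13 at index 3 -> [3, 1, 3, 13, 16, 32, 20]
Partition 2: pivot=3 at index 2 -> [3, 1, 3, 13, 16, 32, 20]
Partition 3: pivot=1 at index 0 -> [1, 3, 3, 13, 16, 32, 20]
Partition 4: pivot=20 at index 5 -> [1, 3, 3, 13, 16, 20, 32]


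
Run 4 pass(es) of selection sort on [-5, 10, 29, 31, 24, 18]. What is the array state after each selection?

Pass 1: Select minimum -5 at index 0, swap -> [-5, 10, 29, 31, 24, 18]
Pass 2: Select minimum 10 at index 1, swap -> [-5, 10, 29, 31, 24, 18]
Pass 3: Select minimum 18 at index 5, swap -> [-5, 10, 18, 31, 24, 29]
Pass 4: Select minimum 24 at index 4, swap -> [-5, 10, 18, 24, 31, 29]


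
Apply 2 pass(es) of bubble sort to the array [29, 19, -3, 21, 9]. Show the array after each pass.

After pass 1: [19, -3, 21, 9, 29] (4 swaps)
After pass 2: [-3, 19, 9, 21, 29] (2 swaps)
Total swaps: 6


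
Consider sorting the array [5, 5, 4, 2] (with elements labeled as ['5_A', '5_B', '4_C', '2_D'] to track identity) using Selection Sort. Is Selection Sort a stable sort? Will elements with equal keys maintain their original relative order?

Trace Selection Sort on the labeled array (the key is the number; the letter only tracks identity):
  Pass 1: minimum of unsorted part is 2_D at index 3; swap it with 5_A at index 0 -> [2_D, 5_B, 4_C, 5_A]
  Pass 2: minimum of unsorted part is 4_C at index 2; swap it with 5_B at index 1 -> [2_D, 4_C, 5_B, 5_A]
  Pass 3: minimum 5_B is already at index 2; no swap -> [2_D, 4_C, 5_B, 5_A]
Final order: [2_D, 4_C, 5_B, 5_A]
Equal keys:
  value 5: originally 5_A, 5_B; after sorting 5_B, 5_A -> order changed
Equal keys were reordered, so Selection Sort is not stable: the long-range swap that moves the minimum into place can carry an element past an equal key. (One such input is enough; an unstable sort may happen to preserve order on other inputs, but it gives no guarantee.)
Answer: Not stable


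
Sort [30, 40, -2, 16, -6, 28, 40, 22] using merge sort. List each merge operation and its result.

Divide and conquer:
  Merge [30] + [40] -> [30, 40]
  Merge [-2] + [16] -> [-2, 16]
  Merge [30, 40] + [-2, 16] -> [-2, 16, 30, 40]
  Merge [-6] + [28] -> [-6, 28]
  Merge [40] + [22] -> [22, 40]
  Merge [-6, 28] + [22, 40] -> [-6, 22, 28, 40]
  Merge [-2, 16, 30, 40] + [-6, 22, 28, 40] -> [-6, -2, 16, 22, 28, 30, 40, 40]


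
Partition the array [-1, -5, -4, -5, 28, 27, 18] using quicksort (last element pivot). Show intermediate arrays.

Partition 1: pivot=18 at index 4 -> [-1, -5, -4, -5, 18, 27, 28]
Partition 2: pivot=-5 at index 1 -> [-5, -5, -4, -1, 18, 27, 28]
Partition 3: pivot=-1 at index 3 -> [-5, -5, -4, -1, 18, 27, 28]
Partition 4: pivot=28 at index 6 -> [-5, -5, -4, -1, 18, 27, 28]


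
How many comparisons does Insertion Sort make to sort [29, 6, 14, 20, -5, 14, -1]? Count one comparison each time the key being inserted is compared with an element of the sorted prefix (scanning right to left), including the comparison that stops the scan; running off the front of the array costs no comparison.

Insert 6: 29 > 6 (shift), reached front = 1 comparison(s) -> [6, 29, 14, 20, -5, 14, -1]
Insert 14: 29 > 14 (shift), 6 <= 14 (stop) = 2 comparison(s) -> [6, 14, 29, 20, -5, 14, -1]
Insert 20: 29 > 20 (shift), 14 <= 20 (stop) = 2 comparison(s) -> [6, 14, 20, 29, -5, 14, -1]
Insert -5: 29 > -5 (shift), 20 > -5 (shift), 14 > -5 (shift), 6 > -5 (shift), reached front = 4 comparison(s) -> [-5, 6, 14, 20, 29, 14, -1]
Insert 14: 29 > 14 (shift), 20 > 14 (shift), 14 <= 14 (stop) = 3 comparison(s) -> [-5, 6, 14, 14, 20, 29, -1]
Insert -1: 29 > -1 (shift), 20 > -1 (shift), 14 > -1 (shift), 14 > -1 (shift), 6 > -1 (shift), -5 <= -1 (stop) = 6 comparison(s) -> [-5, -1, 6, 14, 14, 20, 29]
Total comparisons: 1 + 2 + 2 + 4 + 3 + 6 = 18


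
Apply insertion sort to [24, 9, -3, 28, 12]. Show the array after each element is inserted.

First element 24 is already 'sorted'
Insert 9: shifted 1 elements -> [9, 24, -3, 28, 12]
Insert -3: shifted 2 elements -> [-3, 9, 24, 28, 12]
Insert 28: shifted 0 elements -> [-3, 9, 24, 28, 12]
Insert 12: shifted 2 elements -> [-3, 9, 12, 24, 28]


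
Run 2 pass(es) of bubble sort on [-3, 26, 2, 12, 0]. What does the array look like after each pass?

After pass 1: [-3, 2, 12, 0, 26] (3 swaps)
After pass 2: [-3, 2, 0, 12, 26] (1 swaps)
Total swaps: 4


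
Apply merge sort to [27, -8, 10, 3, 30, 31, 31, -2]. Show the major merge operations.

Divide and conquer:
  Merge [27] + [-8] -> [-8, 27]
  Merge [10] + [3] -> [3, 10]
  Merge [-8, 27] + [3, 10] -> [-8, 3, 10, 27]
  Merge [30] + [31] -> [30, 31]
  Merge [31] + [-2] -> [-2, 31]
  Merge [30, 31] + [-2, 31] -> [-2, 30, 31, 31]
  Merge [-8, 3, 10, 27] + [-2, 30, 31, 31] -> [-8, -2, 3, 10, 27, 30, 31, 31]


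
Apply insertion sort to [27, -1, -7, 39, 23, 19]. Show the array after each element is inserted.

First element 27 is already 'sorted'
Insert -1: shifted 1 elements -> [-1, 27, -7, 39, 23, 19]
Insert -7: shifted 2 elements -> [-7, -1, 27, 39, 23, 19]
Insert 39: shifted 0 elements -> [-7, -1, 27, 39, 23, 19]
Insert 23: shifted 2 elements -> [-7, -1, 23, 27, 39, 19]
Insert 19: shifted 3 elements -> [-7, -1, 19, 23, 27, 39]


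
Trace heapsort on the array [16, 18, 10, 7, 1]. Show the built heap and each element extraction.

Build heap: [18, 16, 10, 7, 1]
Extract 18: [16, 7, 10, 1, 18]
Extract 16: [10, 7, 1, 16, 18]
Extract 10: [7, 1, 10, 16, 18]
Extract 7: [1, 7, 10, 16, 18]


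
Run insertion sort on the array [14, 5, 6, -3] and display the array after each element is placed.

First element 14 is already 'sorted'
Insert 5: shifted 1 elements -> [5, 14, 6, -3]
Insert 6: shifted 1 elements -> [5, 6, 14, -3]
Insert -3: shifted 3 elements -> [-3, 5, 6, 14]


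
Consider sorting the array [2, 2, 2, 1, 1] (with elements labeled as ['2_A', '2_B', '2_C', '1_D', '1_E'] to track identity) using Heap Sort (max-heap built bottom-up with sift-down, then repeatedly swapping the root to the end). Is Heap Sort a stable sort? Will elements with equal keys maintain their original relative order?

Trace Heap Sort on the labeled array (the key is the number; the letter only tracks identity):
  Build max-heap: [2_A, 2_B, 2_C, 1_D, 1_E]
  Swap root 2_A to index 4, re-heapify first 4 -> [2_B, 1_E, 2_C, 1_D, 2_A]
  Swap root 2_B to index 3, re-heapify first 3 -> [2_C, 1_E, 1_D, 2_B, 2_A]
  Swap root 2_C to index 2, re-heapify first 2 -> [1_D, 1_E, 2_C, 2_B, 2_A]
  Swap root 1_D to index 1, re-heapify first 1 -> [1_E, 1_D, 2_C, 2_B, 2_A]
Final order: [1_E, 1_D, 2_C, 2_B, 2_A]
Equal keys:
  value 1: originally 1_D, 1_E; after sorting 1_E, 1_D -> order changed
  value 2: originally 2_A, 2_B, 2_C; after sorting 2_C, 2_B, 2_A -> order changed
Equal keys were reordered, so Heap Sort is not stable: heap construction and root-to-end swaps move elements without regard to the original order of equal keys. (One such input is enough; an unstable sort may happen to preserve order on other inputs, but it gives no guarantee.)
Answer: Not stable


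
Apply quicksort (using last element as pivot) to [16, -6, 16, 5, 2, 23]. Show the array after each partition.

Partition 1: pivot=23 at index 5 -> [16, -6, 16, 5, 2, 23]
Partition 2: pivot=2 at index 1 -> [-6, 2, 16, 5, 16, 23]
Partition 3: pivot=16 at index 4 -> [-6, 2, 16, 5, 16, 23]
Partition 4: pivot=5 at index 2 -> [-6, 2, 5, 16, 16, 23]


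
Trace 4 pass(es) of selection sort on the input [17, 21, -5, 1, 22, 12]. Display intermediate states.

Pass 1: Select minimum -5 at index 2, swap -> [-5, 21, 17, 1, 22, 12]
Pass 2: Select minimum 1 at index 3, swap -> [-5, 1, 17, 21, 22, 12]
Pass 3: Select minimum 12 at index 5, swap -> [-5, 1, 12, 21, 22, 17]
Pass 4: Select minimum 17 at index 5, swap -> [-5, 1, 12, 17, 22, 21]


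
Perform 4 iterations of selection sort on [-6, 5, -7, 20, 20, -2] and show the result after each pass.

Pass 1: Select minimum -7 at index 2, swap -> [-7, 5, -6, 20, 20, -2]
Pass 2: Select minimum -6 at index 2, swap -> [-7, -6, 5, 20, 20, -2]
Pass 3: Select minimum -2 at index 5, swap -> [-7, -6, -2, 20, 20, 5]
Pass 4: Select minimum 5 at index 5, swap -> [-7, -6, -2, 5, 20, 20]


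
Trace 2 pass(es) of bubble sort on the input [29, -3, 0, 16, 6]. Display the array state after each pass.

After pass 1: [-3, 0, 16, 6, 29] (4 swaps)
After pass 2: [-3, 0, 6, 16, 29] (1 swaps)
Total swaps: 5


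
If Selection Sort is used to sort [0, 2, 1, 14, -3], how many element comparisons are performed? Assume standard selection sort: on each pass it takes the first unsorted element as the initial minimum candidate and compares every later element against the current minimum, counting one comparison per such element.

Pass 1: scan indices 1..4 for the minimum = 4 comparison(s); min is -3, place at index 0 -> [-3, 2, 1, 14, 0]
Pass 2: scan indices 2..4 for the minimum = 3 comparison(s); min is 0, place at index 1 -> [-3, 0, 1, 14, 2]
Pass 3: scan indices 3..4 for the minimum = 2 comparison(s); min is 1, place at index 2 -> [-3, 0, 1, 14, 2]
Pass 4: scan indices 4..4 for the minimum = 1 comparison(s); min is 2, place at index 3 -> [-3, 0, 1, 2, 14]
Selection sort always scans the whole unsorted suffix, so the count is (n-1) + (n-2) + ... + 1 = n(n-1)/2 = 5*4/2 = 10 regardless of the input order.
Total comparisons: 4 + 3 + 2 + 1 = 10


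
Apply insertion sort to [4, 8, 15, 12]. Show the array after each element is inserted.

First element 4 is already 'sorted'
Insert 8: shifted 0 elements -> [4, 8, 15, 12]
Insert 15: shifted 0 elements -> [4, 8, 15, 12]
Insert 12: shifted 1 elements -> [4, 8, 12, 15]


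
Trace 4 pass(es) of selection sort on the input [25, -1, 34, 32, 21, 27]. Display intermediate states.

Pass 1: Select minimum -1 at index 1, swap -> [-1, 25, 34, 32, 21, 27]
Pass 2: Select minimum 21 at index 4, swap -> [-1, 21, 34, 32, 25, 27]
Pass 3: Select minimum 25 at index 4, swap -> [-1, 21, 25, 32, 34, 27]
Pass 4: Select minimum 27 at index 5, swap -> [-1, 21, 25, 27, 34, 32]


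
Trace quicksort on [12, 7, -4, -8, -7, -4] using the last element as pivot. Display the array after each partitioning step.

Partition 1: pivot=-4 at index 3 -> [-4, -8, -7, -4, 12, 7]
Partition 2: pivot=-7 at index 1 -> [-8, -7, -4, -4, 12, 7]
Partition 3: pivot=7 at index 4 -> [-8, -7, -4, -4, 7, 12]


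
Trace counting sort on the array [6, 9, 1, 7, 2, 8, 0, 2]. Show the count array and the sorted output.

Count array: [1, 1, 2, 0, 0, 0, 1, 1, 1, 1]
(count[i] = number of elements equal to i)
Cumulative count: [1, 2, 4, 4, 4, 4, 5, 6, 7, 8]
Sorted: [0, 1, 2, 2, 6, 7, 8, 9]


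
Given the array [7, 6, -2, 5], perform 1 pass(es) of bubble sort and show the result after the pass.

After pass 1: [6, -2, 5, 7] (3 swaps)
Total swaps: 3


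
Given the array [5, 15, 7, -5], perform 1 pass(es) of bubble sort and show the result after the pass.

After pass 1: [5, 7, -5, 15] (2 swaps)
Total swaps: 2


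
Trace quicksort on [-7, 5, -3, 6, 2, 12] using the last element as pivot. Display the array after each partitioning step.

Partition 1: pivot=12 at index 5 -> [-7, 5, -3, 6, 2, 12]
Partition 2: pivot=2 at index 2 -> [-7, -3, 2, 6, 5, 12]
Partition 3: pivot=-3 at index 1 -> [-7, -3, 2, 6, 5, 12]
Partition 4: pivot=5 at index 3 -> [-7, -3, 2, 5, 6, 12]


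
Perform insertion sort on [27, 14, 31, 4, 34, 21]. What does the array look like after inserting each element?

First element 27 is already 'sorted'
Insert 14: shifted 1 elements -> [14, 27, 31, 4, 34, 21]
Insert 31: shifted 0 elements -> [14, 27, 31, 4, 34, 21]
Insert 4: shifted 3 elements -> [4, 14, 27, 31, 34, 21]
Insert 34: shifted 0 elements -> [4, 14, 27, 31, 34, 21]
Insert 21: shifted 3 elements -> [4, 14, 21, 27, 31, 34]


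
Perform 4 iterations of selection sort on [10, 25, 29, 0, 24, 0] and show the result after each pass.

Pass 1: Select minimum 0 at index 3, swap -> [0, 25, 29, 10, 24, 0]
Pass 2: Select minimum 0 at index 5, swap -> [0, 0, 29, 10, 24, 25]
Pass 3: Select minimum 10 at index 3, swap -> [0, 0, 10, 29, 24, 25]
Pass 4: Select minimum 24 at index 4, swap -> [0, 0, 10, 24, 29, 25]


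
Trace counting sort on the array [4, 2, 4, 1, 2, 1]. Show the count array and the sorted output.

Count array: [0, 2, 2, 0, 2]
(count[i] = number of elements equal to i)
Cumulative count: [0, 2, 4, 4, 6]
Sorted: [1, 1, 2, 2, 4, 4]


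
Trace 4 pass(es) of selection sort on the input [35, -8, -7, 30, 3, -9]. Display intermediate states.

Pass 1: Select minimum -9 at index 5, swap -> [-9, -8, -7, 30, 3, 35]
Pass 2: Select minimum -8 at index 1, swap -> [-9, -8, -7, 30, 3, 35]
Pass 3: Select minimum -7 at index 2, swap -> [-9, -8, -7, 30, 3, 35]
Pass 4: Select minimum 3 at index 4, swap -> [-9, -8, -7, 3, 30, 35]


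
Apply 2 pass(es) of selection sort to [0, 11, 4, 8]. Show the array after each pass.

Pass 1: Select minimum 0 at index 0, swap -> [0, 11, 4, 8]
Pass 2: Select minimum 4 at index 2, swap -> [0, 4, 11, 8]


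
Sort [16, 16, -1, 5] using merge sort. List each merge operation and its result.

Divide and conquer:
  Merge [16] + [16] -> [16, 16]
  Merge [-1] + [5] -> [-1, 5]
  Merge [16, 16] + [-1, 5] -> [-1, 5, 16, 16]


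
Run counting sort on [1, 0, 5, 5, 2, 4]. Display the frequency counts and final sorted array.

Count array: [1, 1, 1, 0, 1, 2]
(count[i] = number of elements equal to i)
Cumulative count: [1, 2, 3, 3, 4, 6]
Sorted: [0, 1, 2, 4, 5, 5]


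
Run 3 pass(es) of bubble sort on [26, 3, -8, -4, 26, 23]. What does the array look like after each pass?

After pass 1: [3, -8, -4, 26, 23, 26] (4 swaps)
After pass 2: [-8, -4, 3, 23, 26, 26] (3 swaps)
After pass 3: [-8, -4, 3, 23, 26, 26] (0 swaps)
Total swaps: 7


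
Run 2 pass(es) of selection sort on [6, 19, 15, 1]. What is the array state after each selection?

Pass 1: Select minimum 1 at index 3, swap -> [1, 19, 15, 6]
Pass 2: Select minimum 6 at index 3, swap -> [1, 6, 15, 19]


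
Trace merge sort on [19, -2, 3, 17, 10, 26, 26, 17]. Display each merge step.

Divide and conquer:
  Merge [19] + [-2] -> [-2, 19]
  Merge [3] + [17] -> [3, 17]
  Merge [-2, 19] + [3, 17] -> [-2, 3, 17, 19]
  Merge [10] + [26] -> [10, 26]
  Merge [26] + [17] -> [17, 26]
  Merge [10, 26] + [17, 26] -> [10, 17, 26, 26]
  Merge [-2, 3, 17, 19] + [10, 17, 26, 26] -> [-2, 3, 10, 17, 17, 19, 26, 26]


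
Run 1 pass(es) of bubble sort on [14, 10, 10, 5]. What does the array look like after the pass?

After pass 1: [10, 10, 5, 14] (3 swaps)
Total swaps: 3


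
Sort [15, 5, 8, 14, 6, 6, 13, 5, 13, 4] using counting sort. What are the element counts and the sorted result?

Count array: [0, 0, 0, 0, 1, 2, 2, 0, 1, 0, 0, 0, 0, 2, 1, 1]
(count[i] = number of elements equal to i)
Cumulative count: [0, 0, 0, 0, 1, 3, 5, 5, 6, 6, 6, 6, 6, 8, 9, 10]
Sorted: [4, 5, 5, 6, 6, 8, 13, 13, 14, 15]


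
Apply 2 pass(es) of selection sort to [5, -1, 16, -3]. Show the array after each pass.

Pass 1: Select minimum -3 at index 3, swap -> [-3, -1, 16, 5]
Pass 2: Select minimum -1 at index 1, swap -> [-3, -1, 16, 5]


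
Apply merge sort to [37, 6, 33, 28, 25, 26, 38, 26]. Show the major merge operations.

Divide and conquer:
  Merge [37] + [6] -> [6, 37]
  Merge [33] + [28] -> [28, 33]
  Merge [6, 37] + [28, 33] -> [6, 28, 33, 37]
  Merge [25] + [26] -> [25, 26]
  Merge [38] + [26] -> [26, 38]
  Merge [25, 26] + [26, 38] -> [25, 26, 26, 38]
  Merge [6, 28, 33, 37] + [25, 26, 26, 38] -> [6, 25, 26, 26, 28, 33, 37, 38]


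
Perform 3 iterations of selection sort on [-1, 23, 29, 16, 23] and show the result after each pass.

Pass 1: Select minimum -1 at index 0, swap -> [-1, 23, 29, 16, 23]
Pass 2: Select minimum 16 at index 3, swap -> [-1, 16, 29, 23, 23]
Pass 3: Select minimum 23 at index 3, swap -> [-1, 16, 23, 29, 23]


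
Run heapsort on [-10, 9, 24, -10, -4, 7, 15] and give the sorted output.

Build heap: [24, 9, 15, -10, -4, 7, -10]
Extract 24: [15, 9, 7, -10, -4, -10, 24]
Extract 15: [9, -4, 7, -10, -10, 15, 24]
Extract 9: [7, -4, -10, -10, 9, 15, 24]
Extract 7: [-4, -10, -10, 7, 9, 15, 24]
Extract -4: [-10, -10, -4, 7, 9, 15, 24]
Extract -10: [-10, -10, -4, 7, 9, 15, 24]


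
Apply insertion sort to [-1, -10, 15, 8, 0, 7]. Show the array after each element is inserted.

First element -1 is already 'sorted'
Insert -10: shifted 1 elements -> [-10, -1, 15, 8, 0, 7]
Insert 15: shifted 0 elements -> [-10, -1, 15, 8, 0, 7]
Insert 8: shifted 1 elements -> [-10, -1, 8, 15, 0, 7]
Insert 0: shifted 2 elements -> [-10, -1, 0, 8, 15, 7]
Insert 7: shifted 2 elements -> [-10, -1, 0, 7, 8, 15]


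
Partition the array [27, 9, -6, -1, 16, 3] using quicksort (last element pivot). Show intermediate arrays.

Partition 1: pivot=3 at index 2 -> [-6, -1, 3, 9, 16, 27]
Partition 2: pivot=-1 at index 1 -> [-6, -1, 3, 9, 16, 27]
Partition 3: pivot=27 at index 5 -> [-6, -1, 3, 9, 16, 27]
Partition 4: pivot=16 at index 4 -> [-6, -1, 3, 9, 16, 27]
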